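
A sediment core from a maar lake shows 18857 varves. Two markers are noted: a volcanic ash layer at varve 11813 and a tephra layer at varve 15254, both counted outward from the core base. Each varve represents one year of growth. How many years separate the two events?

3441 yr

The two markers are separated by 15254 − 11813 = 3441 varves.
At one varve per year, 3441 years elapsed between them.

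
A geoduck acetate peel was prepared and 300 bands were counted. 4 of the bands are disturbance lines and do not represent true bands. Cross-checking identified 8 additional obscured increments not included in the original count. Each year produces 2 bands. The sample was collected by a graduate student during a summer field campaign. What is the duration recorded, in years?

152 yr

After corrections the count is 300 − 4 + 8 = 304 bands.
With 2 bands per year, 304 / 2 = 152 years.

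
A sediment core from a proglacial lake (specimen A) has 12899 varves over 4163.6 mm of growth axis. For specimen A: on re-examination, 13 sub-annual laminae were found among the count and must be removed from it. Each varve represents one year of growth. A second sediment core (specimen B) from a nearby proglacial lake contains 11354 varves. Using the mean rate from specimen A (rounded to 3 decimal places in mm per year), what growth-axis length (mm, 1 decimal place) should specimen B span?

Specimen A: correcting the raw count gives 12899 − 13 = 12886 true varves.
A: Extension rate ≈ 4163.6 / 12886 = 0.323 mm/yr.
For B, 0.323 mm/year × 11354 years = 3667.3 mm.

3667.3 mm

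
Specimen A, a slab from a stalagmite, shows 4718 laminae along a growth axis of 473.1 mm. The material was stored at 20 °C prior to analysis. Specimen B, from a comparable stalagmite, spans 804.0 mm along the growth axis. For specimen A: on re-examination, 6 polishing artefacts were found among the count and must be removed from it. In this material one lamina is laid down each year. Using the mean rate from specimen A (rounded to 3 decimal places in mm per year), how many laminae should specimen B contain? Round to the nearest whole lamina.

8040 laminae

Specimen A: after corrections the count is 4718 − 6 = 4712 laminae.
A: Mean rate = 473.1 mm / 4712 years ≈ 0.100 mm/yr.
Specimen B: 804.0 mm / 0.100 mm per year = 8040.00 years ≈ 8040 laminae.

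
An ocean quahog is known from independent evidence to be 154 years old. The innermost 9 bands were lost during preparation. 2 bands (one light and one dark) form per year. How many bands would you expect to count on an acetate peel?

299 bands

With 2 bands per year, 154 years would produce 154 × 2 = 308 bands.
Subtracting the 9 bands not captured gives 308 − 9 = 299 bands in the record.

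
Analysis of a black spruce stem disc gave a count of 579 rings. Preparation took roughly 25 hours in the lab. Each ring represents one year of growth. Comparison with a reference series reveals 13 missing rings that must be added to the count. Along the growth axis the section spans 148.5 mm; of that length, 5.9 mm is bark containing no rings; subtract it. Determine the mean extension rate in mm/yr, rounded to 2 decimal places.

After corrections the count is 579 + 13 = 592 rings.
Net length = 148.5 − 5.9 = 142.6 mm.
142.6 mm over 592 years gives 142.6 / 592 ≈ 0.24 mm/yr.

0.24 mm/yr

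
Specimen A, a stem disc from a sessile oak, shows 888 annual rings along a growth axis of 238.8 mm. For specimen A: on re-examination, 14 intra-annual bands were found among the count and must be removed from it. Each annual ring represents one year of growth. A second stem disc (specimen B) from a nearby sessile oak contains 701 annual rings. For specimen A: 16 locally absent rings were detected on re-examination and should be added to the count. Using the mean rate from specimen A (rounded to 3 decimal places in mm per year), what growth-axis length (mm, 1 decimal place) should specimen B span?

187.9 mm

Specimen A: adjusted count: 888 − 14 + 16 = 890 annual rings.
A: Extension rate ≈ 238.8 / 890 = 0.268 mm/yr.
B's length ≈ 0.268 × 701 = 187.9 mm.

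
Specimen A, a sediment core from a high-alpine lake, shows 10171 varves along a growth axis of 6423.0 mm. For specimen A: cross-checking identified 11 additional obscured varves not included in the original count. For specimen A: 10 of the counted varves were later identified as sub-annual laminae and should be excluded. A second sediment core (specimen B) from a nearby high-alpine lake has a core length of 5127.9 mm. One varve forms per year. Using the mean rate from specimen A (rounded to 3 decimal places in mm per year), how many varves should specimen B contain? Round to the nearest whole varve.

Specimen A: adjusted count: 10171 − 10 + 11 = 10172 varves.
A: Extension rate ≈ 6423.0 / 10172 = 0.631 mm per year.
B spans 5127.9 / 0.631 = 8126.62 years ≈ 8127 varves.

8127 varves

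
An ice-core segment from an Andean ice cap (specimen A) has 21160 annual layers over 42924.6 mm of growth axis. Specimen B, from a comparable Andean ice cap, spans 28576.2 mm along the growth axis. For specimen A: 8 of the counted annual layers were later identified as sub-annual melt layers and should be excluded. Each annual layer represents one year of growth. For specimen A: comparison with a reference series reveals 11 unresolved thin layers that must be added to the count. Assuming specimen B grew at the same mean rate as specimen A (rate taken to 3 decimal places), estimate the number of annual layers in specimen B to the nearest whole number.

Specimen A: correcting the raw count gives 21160 − 8 + 11 = 21163 true annual layers.
A: 42924.6 mm over 21163 years gives 42924.6 / 21163 ≈ 2.028 mm/yr.
B spans 28576.2 / 2.028 = 14090.83 years ≈ 14091 annual layers.

14091 annual layers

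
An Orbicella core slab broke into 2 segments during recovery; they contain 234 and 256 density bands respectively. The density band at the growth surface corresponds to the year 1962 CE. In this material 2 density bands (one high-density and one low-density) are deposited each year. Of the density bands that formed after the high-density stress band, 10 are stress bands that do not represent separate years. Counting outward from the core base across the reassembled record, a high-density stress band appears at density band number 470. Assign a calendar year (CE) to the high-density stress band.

Total density bands = 234 + 256 = 490.
490 − 470 = 20 density bands lie beyond the high-density stress band toward the growth surface.
Excluding 10 false density bands: 20 − 10 = 10.
10 density bands at 2 per year is 10 / 2 = 5 years.
1962 − 5 = 1957 CE.

1957 CE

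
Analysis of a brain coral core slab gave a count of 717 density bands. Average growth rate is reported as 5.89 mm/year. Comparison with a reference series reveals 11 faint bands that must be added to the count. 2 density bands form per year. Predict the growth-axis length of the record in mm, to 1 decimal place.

2144.0 mm

Correcting the raw count gives 717 + 11 = 728 true density bands.
Dividing by 2 density bands per year: 728 / 2 = 364 years.
Length ≈ 5.89 × 364 = 2144.0 mm.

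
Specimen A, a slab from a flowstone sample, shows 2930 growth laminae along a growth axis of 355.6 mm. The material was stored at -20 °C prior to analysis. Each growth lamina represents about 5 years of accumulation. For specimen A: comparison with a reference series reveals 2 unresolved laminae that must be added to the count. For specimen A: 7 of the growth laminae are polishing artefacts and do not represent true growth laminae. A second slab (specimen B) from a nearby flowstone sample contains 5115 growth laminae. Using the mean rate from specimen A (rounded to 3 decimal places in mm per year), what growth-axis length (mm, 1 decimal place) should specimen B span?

Specimen A: correcting the raw count gives 2930 − 7 + 2 = 2925 true growth laminae.
Specimen A: multiplying by 5 years per growth lamina: 2925 × 5 = 14625 years.
A: 355.6 mm over 14625 years gives 355.6 / 14625 ≈ 0.024 mm per year.
Specimen B: at 5 years per growth lamina, 5115 × 5 = 25575 years. B's length ≈ 0.024 × 25575 = 613.8 mm.

613.8 mm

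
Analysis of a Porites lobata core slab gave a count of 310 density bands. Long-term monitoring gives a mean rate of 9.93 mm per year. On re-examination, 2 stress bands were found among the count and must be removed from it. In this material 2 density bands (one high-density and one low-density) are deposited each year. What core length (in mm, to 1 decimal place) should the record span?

1529.2 mm

Correcting the raw count gives 310 − 2 = 308 true density bands.
Dividing by 2 density bands per year: 308 / 2 = 154 years.
Length ≈ 9.93 × 154 = 1529.2 mm.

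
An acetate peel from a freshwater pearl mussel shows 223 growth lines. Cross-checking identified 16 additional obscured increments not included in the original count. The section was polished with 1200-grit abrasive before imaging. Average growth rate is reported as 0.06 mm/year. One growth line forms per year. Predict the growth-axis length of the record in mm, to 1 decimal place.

True growth line count = 223 + 16 = 239.
239 years at 0.06 mm/year gives 0.06 × 239 = 14.3 mm.

14.3 mm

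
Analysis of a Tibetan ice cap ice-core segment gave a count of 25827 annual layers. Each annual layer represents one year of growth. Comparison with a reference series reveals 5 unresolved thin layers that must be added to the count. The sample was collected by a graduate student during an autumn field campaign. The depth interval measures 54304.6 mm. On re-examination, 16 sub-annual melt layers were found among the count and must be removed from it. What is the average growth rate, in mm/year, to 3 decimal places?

True annual layer count = 25827 − 16 + 5 = 25816.
54304.6 mm over 25816 years gives 54304.6 / 25816 ≈ 2.104 mm/year.

2.104 mm/year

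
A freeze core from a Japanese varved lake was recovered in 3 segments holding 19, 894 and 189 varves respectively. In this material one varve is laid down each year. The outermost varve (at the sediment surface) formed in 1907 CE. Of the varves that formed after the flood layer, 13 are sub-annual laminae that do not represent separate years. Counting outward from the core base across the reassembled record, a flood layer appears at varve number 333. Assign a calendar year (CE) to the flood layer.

Total varves = 19 + 894 + 189 = 1102.
1102 − 333 = 769 varves lie beyond the flood layer toward the sediment surface.
Removing the 13 false varves leaves 769 − 13 = 756 true varves beyond the flood layer.
The varve at the sediment surface is 1907 CE, so the flood layer dates to 1907 − 756 = 1151 CE.

1151 CE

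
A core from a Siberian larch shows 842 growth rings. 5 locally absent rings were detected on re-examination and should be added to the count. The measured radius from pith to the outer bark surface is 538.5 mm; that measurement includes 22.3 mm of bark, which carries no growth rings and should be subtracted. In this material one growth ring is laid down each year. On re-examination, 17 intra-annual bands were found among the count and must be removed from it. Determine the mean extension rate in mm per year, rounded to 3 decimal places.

0.622 mm per year

Correcting the raw count gives 842 − 17 + 5 = 830 true growth rings.
The growth record spans 538.5 − 22.3 = 516.2 mm.
Extension rate ≈ 516.2 / 830 = 0.622 mm per year.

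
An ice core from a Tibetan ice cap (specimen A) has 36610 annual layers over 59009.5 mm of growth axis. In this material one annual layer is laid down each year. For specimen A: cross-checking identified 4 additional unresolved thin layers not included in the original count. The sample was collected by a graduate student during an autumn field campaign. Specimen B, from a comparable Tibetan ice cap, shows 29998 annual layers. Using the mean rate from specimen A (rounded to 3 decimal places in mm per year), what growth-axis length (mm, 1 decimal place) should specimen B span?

Specimen A: after corrections the count is 36610 + 4 = 36614 annual layers.
A: 59009.5 mm over 36614 years gives 59009.5 / 36614 ≈ 1.612 mm per year.
For B, 1.612 mm/year × 29998 years = 48356.8 mm.

48356.8 mm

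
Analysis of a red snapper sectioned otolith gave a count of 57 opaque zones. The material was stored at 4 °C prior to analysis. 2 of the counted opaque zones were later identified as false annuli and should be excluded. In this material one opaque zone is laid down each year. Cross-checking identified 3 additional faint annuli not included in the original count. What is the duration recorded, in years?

58 years

Correcting the raw count gives 57 − 2 + 3 = 58 true opaque zones.
One opaque zone per year makes the duration 58 years.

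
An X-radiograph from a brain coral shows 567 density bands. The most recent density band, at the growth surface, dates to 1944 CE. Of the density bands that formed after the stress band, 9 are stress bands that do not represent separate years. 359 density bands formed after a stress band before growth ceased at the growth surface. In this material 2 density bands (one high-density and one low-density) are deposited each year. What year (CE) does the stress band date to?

There are 359 density bands younger than the stress band.
359 − 9 false = 350 true density bands after the stress band.
With 2 density bands per year, 350 / 2 = 175 years.
The density band at the growth surface is 1944 CE, so the stress band dates to 1944 − 175 = 1769 CE.

1769 CE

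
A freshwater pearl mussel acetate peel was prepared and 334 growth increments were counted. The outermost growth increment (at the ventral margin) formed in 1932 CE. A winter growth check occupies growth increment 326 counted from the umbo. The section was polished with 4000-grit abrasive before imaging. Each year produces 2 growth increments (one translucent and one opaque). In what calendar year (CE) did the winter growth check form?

334 − 326 = 8 growth increments lie beyond the winter growth check toward the ventral margin.
8 growth increments at 2 per year is 8 / 2 = 4 years.
Counting back 4 years from 1932 CE places the winter growth check in 1932 − 4 = 1928 CE.

1928 CE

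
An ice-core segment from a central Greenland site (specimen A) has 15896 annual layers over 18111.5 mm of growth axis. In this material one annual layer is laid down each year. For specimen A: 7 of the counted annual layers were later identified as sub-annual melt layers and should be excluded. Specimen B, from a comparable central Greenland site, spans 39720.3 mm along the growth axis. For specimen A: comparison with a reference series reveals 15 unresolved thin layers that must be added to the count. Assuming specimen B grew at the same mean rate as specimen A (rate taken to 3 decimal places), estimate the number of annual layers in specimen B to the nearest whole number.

Specimen A: after corrections the count is 15896 − 7 + 15 = 15904 annual layers.
A: Mean rate = 18111.5 mm / 15904 years ≈ 1.139 mm/year.
For B, 39720.3 / 1.139 = 34872.96 years ≈ 34873 annual layers.

34873 annual layers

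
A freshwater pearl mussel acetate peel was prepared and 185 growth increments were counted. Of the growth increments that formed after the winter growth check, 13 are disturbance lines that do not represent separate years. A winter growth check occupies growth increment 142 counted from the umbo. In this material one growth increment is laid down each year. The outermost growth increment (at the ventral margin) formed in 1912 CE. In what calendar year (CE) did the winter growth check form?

1882 CE

The winter growth check sits at growth increment 142 from the umbo, so 185 − 142 = 43 growth increments formed after it.
43 − 13 false = 30 true growth increments after the winter growth check.
1912 − 30 = 1882 CE.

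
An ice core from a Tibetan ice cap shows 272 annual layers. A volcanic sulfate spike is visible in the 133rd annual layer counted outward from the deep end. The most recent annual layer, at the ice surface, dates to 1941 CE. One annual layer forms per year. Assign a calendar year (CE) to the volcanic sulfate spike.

272 − 133 = 139 annual layers lie beyond the volcanic sulfate spike toward the ice surface.
The annual layer at the ice surface is 1941 CE, so the volcanic sulfate spike dates to 1941 − 139 = 1802 CE.

1802 CE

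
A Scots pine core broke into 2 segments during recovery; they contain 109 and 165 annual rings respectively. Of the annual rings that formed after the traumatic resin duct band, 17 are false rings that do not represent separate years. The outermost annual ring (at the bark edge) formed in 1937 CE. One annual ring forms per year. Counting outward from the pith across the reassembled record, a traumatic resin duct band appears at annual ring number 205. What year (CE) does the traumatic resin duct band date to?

1885 CE

Total annual rings = 109 + 165 = 274.
Between annual ring 205 and the bark edge there are 274 − 205 = 69 annual rings.
Removing the 17 false annual rings leaves 69 − 17 = 52 true annual rings beyond the traumatic resin duct band.
Counting back 52 years from 1937 CE places the traumatic resin duct band in 1937 − 52 = 1885 CE.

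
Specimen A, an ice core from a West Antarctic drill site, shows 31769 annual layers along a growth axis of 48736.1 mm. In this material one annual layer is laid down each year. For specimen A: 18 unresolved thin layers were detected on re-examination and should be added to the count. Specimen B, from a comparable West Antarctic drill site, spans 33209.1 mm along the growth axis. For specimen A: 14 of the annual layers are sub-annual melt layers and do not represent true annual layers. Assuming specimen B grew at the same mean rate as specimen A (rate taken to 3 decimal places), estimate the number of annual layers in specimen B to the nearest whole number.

21649 annual layers

Specimen A: correcting the raw count gives 31769 − 14 + 18 = 31773 true annual layers.
A: 48736.1 mm over 31773 years gives 48736.1 / 31773 ≈ 1.534 mm/year.
Specimen B: 33209.1 mm / 1.534 mm per year = 21648.70 years ≈ 21649 annual layers.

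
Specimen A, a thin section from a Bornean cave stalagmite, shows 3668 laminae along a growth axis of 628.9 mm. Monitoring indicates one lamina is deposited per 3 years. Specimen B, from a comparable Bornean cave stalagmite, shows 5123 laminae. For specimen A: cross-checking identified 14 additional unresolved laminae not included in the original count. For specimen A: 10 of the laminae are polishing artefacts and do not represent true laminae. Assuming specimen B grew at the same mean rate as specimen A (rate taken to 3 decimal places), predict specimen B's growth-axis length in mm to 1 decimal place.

Specimen A: after corrections the count is 3668 − 10 + 14 = 3672 laminae.
Specimen A: at 3 years per lamina, 3672 × 3 = 11016 years.
A: Extension rate ≈ 628.9 / 11016 = 0.057 mm per year.
Specimen B: at 3 years per lamina, 5123 × 3 = 15369 years. For B, 0.057 mm/year × 15369 years = 876.0 mm.

876.0 mm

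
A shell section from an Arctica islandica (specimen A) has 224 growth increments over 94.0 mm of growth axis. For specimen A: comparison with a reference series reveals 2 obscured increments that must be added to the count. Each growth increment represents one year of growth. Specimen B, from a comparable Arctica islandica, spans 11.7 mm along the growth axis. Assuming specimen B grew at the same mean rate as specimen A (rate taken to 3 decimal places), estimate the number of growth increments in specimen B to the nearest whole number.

28 growth increments

Specimen A: after corrections the count is 224 + 2 = 226 growth increments.
A: Extension rate ≈ 94.0 / 226 = 0.416 mm per year.
Specimen B: 11.7 mm / 0.416 mm per year = 28.12 years ≈ 28 growth increments.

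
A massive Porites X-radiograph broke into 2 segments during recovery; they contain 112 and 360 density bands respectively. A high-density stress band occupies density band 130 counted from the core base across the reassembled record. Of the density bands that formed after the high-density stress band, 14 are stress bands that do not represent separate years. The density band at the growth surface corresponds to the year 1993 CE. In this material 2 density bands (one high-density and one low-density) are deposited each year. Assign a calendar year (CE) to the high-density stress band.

1829 CE

Total density bands = 112 + 360 = 472.
472 − 130 = 342 density bands lie beyond the high-density stress band toward the growth surface.
342 − 14 false = 328 true density bands after the high-density stress band.
With 2 density bands per year, 328 / 2 = 164 years.
The density band at the growth surface is 1993 CE, so the high-density stress band dates to 1993 − 164 = 1829 CE.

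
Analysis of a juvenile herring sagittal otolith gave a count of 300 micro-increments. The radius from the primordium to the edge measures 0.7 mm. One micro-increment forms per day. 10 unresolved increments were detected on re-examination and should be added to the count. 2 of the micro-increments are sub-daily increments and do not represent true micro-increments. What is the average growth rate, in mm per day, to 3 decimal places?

0.002 mm per day

True micro-increment count = 300 − 2 + 10 = 308.
Mean rate = 0.7 mm / 308 days ≈ 0.002 mm per day.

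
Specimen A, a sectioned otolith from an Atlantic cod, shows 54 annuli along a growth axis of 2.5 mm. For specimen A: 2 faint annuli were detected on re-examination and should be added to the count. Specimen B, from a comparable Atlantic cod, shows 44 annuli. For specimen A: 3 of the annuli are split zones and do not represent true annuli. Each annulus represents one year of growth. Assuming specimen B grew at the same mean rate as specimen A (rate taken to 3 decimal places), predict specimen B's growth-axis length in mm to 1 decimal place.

Specimen A: adjusted count: 54 − 3 + 2 = 53 annuli.
A: Mean rate = 2.5 mm / 53 years ≈ 0.047 mm/yr.
B's length ≈ 0.047 × 44 = 2.1 mm.

2.1 mm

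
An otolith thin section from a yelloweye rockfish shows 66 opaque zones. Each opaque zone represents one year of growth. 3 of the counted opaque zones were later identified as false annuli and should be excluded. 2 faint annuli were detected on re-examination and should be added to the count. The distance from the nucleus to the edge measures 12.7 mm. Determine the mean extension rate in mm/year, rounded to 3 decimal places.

Adjusted count: 66 − 3 + 2 = 65 opaque zones.
Extension rate ≈ 12.7 / 65 = 0.195 mm/year.

0.195 mm/year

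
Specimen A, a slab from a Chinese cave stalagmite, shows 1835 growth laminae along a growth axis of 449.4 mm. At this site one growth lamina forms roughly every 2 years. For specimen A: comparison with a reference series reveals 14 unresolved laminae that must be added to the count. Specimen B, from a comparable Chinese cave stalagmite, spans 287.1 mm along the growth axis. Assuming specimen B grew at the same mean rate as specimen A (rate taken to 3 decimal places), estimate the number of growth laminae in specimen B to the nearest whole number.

1177 growth laminae

Specimen A: after corrections the count is 1835 + 14 = 1849 growth laminae.
Specimen A: at 2 years per growth lamina, 1849 × 2 = 3698 years.
A: Extension rate ≈ 449.4 / 3698 = 0.122 mm/yr.
Specimen B: 287.1 mm / 0.122 mm per year = 2353.28 years; at 2 years per growth lamina that is 2353.28 / 2 ≈ 1177 growth laminae.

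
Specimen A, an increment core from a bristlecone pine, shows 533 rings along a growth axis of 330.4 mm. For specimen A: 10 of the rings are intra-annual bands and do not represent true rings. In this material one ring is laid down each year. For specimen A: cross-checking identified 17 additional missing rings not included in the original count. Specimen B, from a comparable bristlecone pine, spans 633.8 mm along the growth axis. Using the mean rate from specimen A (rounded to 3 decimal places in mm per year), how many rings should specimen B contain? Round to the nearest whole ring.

Specimen A: adjusted count: 533 − 10 + 17 = 540 rings.
A: Extension rate ≈ 330.4 / 540 = 0.612 mm per year.
Specimen B: 633.8 mm / 0.612 mm per year = 1035.62 years ≈ 1036 rings.

1036 rings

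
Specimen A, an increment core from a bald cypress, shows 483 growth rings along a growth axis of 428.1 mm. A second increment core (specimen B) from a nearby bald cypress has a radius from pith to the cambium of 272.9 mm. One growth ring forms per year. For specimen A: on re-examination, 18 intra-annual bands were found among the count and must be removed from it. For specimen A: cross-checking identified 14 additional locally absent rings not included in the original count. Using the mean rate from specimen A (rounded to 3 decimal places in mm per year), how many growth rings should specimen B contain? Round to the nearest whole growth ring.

Specimen A: true growth ring count = 483 − 18 + 14 = 479.
A: 428.1 mm over 479 years gives 428.1 / 479 ≈ 0.894 mm per year.
B spans 272.9 / 0.894 = 305.26 years ≈ 305 growth rings.

305 growth rings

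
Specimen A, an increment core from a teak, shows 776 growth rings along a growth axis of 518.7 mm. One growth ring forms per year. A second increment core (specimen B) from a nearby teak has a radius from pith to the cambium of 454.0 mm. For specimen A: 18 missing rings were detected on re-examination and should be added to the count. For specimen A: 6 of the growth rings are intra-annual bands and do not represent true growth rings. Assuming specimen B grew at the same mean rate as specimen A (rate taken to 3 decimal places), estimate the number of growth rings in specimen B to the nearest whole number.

Specimen A: true growth ring count = 776 − 6 + 18 = 788.
A: Mean rate = 518.7 mm / 788 years ≈ 0.658 mm/yr.
Specimen B: 454.0 mm / 0.658 mm per year = 689.97 years ≈ 690 growth rings.

690 growth rings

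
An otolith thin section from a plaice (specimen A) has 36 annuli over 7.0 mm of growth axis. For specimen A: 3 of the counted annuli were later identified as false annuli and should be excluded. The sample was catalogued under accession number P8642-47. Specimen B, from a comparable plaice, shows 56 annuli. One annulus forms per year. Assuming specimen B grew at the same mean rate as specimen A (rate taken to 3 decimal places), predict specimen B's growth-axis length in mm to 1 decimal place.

Specimen A: correcting the raw count gives 36 − 3 = 33 true annuli.
A: 7.0 mm over 33 years gives 7.0 / 33 ≈ 0.212 mm per year.
B's length ≈ 0.212 × 56 = 11.9 mm.

11.9 mm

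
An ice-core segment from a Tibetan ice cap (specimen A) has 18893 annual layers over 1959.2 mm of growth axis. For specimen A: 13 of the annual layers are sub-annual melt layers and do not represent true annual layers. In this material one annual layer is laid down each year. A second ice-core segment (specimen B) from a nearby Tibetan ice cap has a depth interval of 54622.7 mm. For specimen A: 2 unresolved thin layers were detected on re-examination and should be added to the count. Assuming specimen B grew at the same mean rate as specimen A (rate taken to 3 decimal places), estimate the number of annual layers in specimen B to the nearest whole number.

525218 annual layers

Specimen A: adjusted count: 18893 − 13 + 2 = 18882 annual layers.
A: 1959.2 mm over 18882 years gives 1959.2 / 18882 ≈ 0.104 mm per year.
Specimen B: 54622.7 mm / 0.104 mm per year = 525218.27 years ≈ 525218 annual layers.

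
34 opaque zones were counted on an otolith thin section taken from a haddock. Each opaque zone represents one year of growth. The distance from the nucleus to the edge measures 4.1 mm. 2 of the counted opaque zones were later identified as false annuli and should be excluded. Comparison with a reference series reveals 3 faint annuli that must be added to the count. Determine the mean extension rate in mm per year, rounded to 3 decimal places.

After corrections the count is 34 − 2 + 3 = 35 opaque zones.
4.1 mm over 35 years gives 4.1 / 35 ≈ 0.117 mm per year.

0.117 mm per year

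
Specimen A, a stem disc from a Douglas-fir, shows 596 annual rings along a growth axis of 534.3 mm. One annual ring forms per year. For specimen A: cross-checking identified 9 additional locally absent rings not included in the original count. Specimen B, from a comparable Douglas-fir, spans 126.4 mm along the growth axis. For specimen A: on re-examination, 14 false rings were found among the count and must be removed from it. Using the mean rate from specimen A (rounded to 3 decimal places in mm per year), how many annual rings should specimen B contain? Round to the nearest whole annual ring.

140 annual rings

Specimen A: adjusted count: 596 − 14 + 9 = 591 annual rings.
A: 534.3 mm over 591 years gives 534.3 / 591 ≈ 0.904 mm per year.
Specimen B: 126.4 mm / 0.904 mm per year = 139.82 years ≈ 140 annual rings.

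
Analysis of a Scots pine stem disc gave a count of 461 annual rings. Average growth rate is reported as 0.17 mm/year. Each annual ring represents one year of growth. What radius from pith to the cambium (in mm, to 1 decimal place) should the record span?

78.4 mm

461 years of growth are recorded.
Predicted length = 0.17 mm/year × 461 years = 78.4 mm.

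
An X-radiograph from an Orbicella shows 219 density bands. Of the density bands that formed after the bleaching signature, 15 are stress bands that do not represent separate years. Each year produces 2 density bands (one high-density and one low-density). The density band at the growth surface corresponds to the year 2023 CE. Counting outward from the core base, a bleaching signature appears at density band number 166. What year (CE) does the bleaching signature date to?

The bleaching signature sits at density band 166 from the core base, so 219 − 166 = 53 density bands formed after it.
Excluding 15 false density bands: 53 − 15 = 38.
38 density bands at 2 per year is 38 / 2 = 19 years.
Counting back 19 years from 2023 CE places the bleaching signature in 2023 − 19 = 2004 CE.

2004 CE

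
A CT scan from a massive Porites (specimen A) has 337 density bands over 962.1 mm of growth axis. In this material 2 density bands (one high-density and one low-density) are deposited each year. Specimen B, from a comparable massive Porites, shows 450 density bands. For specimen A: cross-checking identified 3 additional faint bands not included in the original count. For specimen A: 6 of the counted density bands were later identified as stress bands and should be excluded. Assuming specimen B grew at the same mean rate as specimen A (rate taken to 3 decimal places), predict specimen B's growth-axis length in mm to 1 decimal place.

Specimen A: after corrections the count is 337 − 6 + 3 = 334 density bands.
Specimen A: with 2 density bands per year, 334 / 2 = 167 years.
A: Mean rate = 962.1 mm / 167 years ≈ 5.761 mm/yr.
Specimen B: dividing by 2 density bands per year: 450 / 2 = 225 years. Length of B = 5.761 × 225 = 1296.2 mm.

1296.2 mm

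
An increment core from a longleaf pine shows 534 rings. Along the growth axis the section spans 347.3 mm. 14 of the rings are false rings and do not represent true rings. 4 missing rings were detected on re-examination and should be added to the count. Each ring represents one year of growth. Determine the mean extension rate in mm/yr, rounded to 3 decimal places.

0.663 mm/yr

After corrections the count is 534 − 14 + 4 = 524 rings.
Extension rate ≈ 347.3 / 524 = 0.663 mm/yr.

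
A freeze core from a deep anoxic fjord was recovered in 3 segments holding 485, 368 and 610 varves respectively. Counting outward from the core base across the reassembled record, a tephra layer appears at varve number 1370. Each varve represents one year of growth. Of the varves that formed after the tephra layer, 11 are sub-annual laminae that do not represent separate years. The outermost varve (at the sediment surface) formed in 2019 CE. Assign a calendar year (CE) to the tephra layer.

Total varves = 485 + 368 + 610 = 1463.
1463 − 1370 = 93 varves lie beyond the tephra layer toward the sediment surface.
Excluding 11 false varves: 93 − 11 = 82.
Counting back 82 years from 2019 CE places the tephra layer in 2019 − 82 = 1937 CE.

1937 CE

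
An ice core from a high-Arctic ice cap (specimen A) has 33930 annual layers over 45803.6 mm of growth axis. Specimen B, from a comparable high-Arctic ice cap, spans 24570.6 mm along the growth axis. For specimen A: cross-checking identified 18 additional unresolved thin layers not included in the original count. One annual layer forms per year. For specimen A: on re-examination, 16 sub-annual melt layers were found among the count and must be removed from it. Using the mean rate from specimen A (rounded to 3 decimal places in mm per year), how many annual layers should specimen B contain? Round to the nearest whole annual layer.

18200 annual layers

Specimen A: adjusted count: 33930 − 16 + 18 = 33932 annual layers.
A: Extension rate ≈ 45803.6 / 33932 = 1.350 mm/year.
Specimen B: 24570.6 mm / 1.350 mm per year = 18200.44 years ≈ 18200 annual layers.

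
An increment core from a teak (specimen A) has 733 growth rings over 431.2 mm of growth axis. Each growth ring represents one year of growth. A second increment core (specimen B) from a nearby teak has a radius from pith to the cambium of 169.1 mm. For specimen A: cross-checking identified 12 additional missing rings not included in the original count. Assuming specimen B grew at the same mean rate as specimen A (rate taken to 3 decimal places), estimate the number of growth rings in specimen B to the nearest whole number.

292 growth rings

Specimen A: adjusted count: 733 + 12 = 745 growth rings.
A: Extension rate ≈ 431.2 / 745 = 0.579 mm per year.
B spans 169.1 / 0.579 = 292.06 years ≈ 292 growth rings.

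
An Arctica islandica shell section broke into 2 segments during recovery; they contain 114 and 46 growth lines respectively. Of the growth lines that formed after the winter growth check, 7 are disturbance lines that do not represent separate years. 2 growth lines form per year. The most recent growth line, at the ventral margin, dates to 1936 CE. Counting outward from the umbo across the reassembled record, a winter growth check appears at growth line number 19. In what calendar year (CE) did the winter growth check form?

1869 CE

Total growth lines = 114 + 46 = 160.
The winter growth check sits at growth line 19 from the umbo, so 160 − 19 = 141 growth lines formed after it.
Removing the 7 false growth lines leaves 141 − 7 = 134 true growth lines beyond the winter growth check.
Dividing by 2 growth lines per year: 134 / 2 = 67 years.
The growth line at the ventral margin is 1936 CE, so the winter growth check dates to 1936 − 67 = 1869 CE.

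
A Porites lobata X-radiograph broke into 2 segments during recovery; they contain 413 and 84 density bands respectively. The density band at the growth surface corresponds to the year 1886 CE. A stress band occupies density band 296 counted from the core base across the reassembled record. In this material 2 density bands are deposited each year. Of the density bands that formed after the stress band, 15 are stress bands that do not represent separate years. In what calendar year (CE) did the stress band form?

Total density bands = 413 + 84 = 497.
Between density band 296 and the growth surface there are 497 − 296 = 201 density bands.
201 − 15 false = 186 true density bands after the stress band.
Dividing by 2 density bands per year: 186 / 2 = 93 years.
1886 − 93 = 1793 CE.

1793 CE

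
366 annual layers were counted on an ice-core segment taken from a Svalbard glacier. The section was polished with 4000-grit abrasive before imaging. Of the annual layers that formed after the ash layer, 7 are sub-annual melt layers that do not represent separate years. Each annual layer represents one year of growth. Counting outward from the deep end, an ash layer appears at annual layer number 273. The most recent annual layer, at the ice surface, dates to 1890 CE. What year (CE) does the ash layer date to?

1804 CE

366 − 273 = 93 annual layers lie beyond the ash layer toward the ice surface.
93 − 7 false = 86 true annual layers after the ash layer.
1890 − 86 = 1804 CE.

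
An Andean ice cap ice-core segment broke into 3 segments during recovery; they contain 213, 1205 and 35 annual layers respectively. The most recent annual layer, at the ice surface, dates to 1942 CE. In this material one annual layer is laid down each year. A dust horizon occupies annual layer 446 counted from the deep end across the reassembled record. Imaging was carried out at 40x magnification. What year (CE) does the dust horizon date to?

Total annual layers = 213 + 1205 + 35 = 1453.
The dust horizon sits at annual layer 446 from the deep end, so 1453 − 446 = 1007 annual layers formed after it.
1942 − 1007 = 935 CE.

935 CE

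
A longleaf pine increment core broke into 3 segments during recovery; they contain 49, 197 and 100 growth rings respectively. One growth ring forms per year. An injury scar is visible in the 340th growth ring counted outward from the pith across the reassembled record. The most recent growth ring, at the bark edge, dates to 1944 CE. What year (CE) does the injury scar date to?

1938 CE

Total growth rings = 49 + 197 + 100 = 346.
Between growth ring 340 and the bark edge there are 346 − 340 = 6 growth rings.
The growth ring at the bark edge is 1944 CE, so the injury scar dates to 1944 − 6 = 1938 CE.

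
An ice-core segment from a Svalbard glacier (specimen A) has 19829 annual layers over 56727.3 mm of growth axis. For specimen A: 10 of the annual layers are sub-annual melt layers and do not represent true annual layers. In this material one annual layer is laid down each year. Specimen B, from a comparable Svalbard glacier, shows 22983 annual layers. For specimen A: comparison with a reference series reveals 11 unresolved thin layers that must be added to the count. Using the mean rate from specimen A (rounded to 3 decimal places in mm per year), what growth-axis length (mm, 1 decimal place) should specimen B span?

Specimen A: correcting the raw count gives 19829 − 10 + 11 = 19830 true annual layers.
A: 56727.3 mm over 19830 years gives 56727.3 / 19830 ≈ 2.861 mm/year.
Length of B = 2.861 × 22983 = 65754.4 mm.

65754.4 mm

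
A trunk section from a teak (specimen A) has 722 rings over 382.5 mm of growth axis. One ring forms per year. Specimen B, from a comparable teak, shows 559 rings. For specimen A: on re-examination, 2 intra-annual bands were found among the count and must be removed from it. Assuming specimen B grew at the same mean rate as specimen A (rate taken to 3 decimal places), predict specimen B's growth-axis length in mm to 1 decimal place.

Specimen A: correcting the raw count gives 722 − 2 = 720 true rings.
A: Extension rate ≈ 382.5 / 720 = 0.531 mm/year.
Length of B = 0.531 × 559 = 296.8 mm.

296.8 mm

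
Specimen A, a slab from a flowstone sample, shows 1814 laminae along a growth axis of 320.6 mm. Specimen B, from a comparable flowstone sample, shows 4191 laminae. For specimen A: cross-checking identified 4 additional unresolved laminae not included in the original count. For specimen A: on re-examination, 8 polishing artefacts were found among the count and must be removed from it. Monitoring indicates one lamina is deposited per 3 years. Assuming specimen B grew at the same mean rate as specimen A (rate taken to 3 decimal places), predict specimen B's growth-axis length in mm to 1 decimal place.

741.8 mm

Specimen A: adjusted count: 1814 − 8 + 4 = 1810 laminae.
Specimen A: at 3 years per lamina, 1810 × 3 = 5430 years.
A: Mean rate = 320.6 mm / 5430 years ≈ 0.059 mm/yr.
Specimen B: 4191 laminae at 3 years each span 4191 × 3 = 12573 years. Length of B = 0.059 × 12573 = 741.8 mm.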